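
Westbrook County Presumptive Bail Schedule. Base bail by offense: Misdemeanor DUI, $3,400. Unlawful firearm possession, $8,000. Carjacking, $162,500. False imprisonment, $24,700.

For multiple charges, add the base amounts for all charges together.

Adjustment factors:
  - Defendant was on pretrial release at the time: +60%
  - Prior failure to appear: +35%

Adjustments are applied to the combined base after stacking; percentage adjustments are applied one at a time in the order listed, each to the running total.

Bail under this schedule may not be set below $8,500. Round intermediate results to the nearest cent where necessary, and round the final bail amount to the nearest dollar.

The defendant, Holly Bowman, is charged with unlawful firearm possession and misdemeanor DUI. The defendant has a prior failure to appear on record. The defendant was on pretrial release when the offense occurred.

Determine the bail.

Base amounts from the schedule: unlawful firearm possession $8,000; misdemeanor DUI $3,400.
Stacking rule: sum of all bases. $8,000 + $3,400 = $11,400.
Defendant was on pretrial release at the time (+60%): $11,400 × 1.6 = $18,240.
Prior failure to appear (+35%): $18,240 × 1.35 = $24,624.
$24,624 is at or above the $8,500 minimum.

$24,624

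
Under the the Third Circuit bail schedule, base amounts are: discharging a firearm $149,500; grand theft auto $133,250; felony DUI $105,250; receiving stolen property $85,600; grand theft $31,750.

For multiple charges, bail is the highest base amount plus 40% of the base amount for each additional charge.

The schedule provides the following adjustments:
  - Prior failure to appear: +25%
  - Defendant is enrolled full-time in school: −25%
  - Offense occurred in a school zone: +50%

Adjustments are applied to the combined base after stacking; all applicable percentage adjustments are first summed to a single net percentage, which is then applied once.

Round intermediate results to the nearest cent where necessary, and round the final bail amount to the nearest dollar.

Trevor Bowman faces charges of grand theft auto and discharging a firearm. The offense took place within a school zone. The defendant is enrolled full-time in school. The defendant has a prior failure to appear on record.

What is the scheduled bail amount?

$304,200

Base amounts from the schedule: grand theft auto $133,250; discharging a firearm $149,500.
Stacking rule: highest base plus 40% of each additional charge. Highest is discharging a firearm at $149,500. Additional: $133,250 × 40% = $53,300. Combined base = $149,500 + $53,300 = $202,800.
Net percentage adjustment: +25% −25% +50% = +50%. $202,800 × 1.5 = $304,200.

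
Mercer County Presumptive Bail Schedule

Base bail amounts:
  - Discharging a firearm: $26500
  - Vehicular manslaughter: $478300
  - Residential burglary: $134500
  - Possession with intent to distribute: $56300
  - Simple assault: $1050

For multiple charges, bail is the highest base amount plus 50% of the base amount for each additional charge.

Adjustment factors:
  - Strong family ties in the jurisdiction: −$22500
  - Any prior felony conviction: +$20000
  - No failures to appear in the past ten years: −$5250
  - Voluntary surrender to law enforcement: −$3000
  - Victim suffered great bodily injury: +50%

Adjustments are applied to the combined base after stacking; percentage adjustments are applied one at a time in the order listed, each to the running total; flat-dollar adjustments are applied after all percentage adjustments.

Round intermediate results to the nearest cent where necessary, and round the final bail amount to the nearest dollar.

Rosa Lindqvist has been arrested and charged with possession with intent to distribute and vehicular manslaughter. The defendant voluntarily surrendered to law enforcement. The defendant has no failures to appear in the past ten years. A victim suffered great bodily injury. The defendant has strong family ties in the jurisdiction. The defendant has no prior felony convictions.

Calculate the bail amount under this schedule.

$728925

Base amounts from the schedule: possession with intent to distribute $56300; vehicular manslaughter $478300.
Stacking rule: highest base plus 50% of each additional charge. Highest is vehicular manslaughter at $478300. Additional: $56300 × 50% = $28150. Combined base = $478300 + $28150 = $506450.
Victim suffered great bodily injury (+50%): $506450 × 1.5 = $759675.
Strong family ties in the jurisdiction (−$22500 flat): $759675 − $22500 = $737175.
No failures to appear in the past ten years (−$5250 flat): $737175 − $5250 = $731925.
Voluntary surrender to law enforcement (−$3000 flat): $731925 − $3000 = $728925.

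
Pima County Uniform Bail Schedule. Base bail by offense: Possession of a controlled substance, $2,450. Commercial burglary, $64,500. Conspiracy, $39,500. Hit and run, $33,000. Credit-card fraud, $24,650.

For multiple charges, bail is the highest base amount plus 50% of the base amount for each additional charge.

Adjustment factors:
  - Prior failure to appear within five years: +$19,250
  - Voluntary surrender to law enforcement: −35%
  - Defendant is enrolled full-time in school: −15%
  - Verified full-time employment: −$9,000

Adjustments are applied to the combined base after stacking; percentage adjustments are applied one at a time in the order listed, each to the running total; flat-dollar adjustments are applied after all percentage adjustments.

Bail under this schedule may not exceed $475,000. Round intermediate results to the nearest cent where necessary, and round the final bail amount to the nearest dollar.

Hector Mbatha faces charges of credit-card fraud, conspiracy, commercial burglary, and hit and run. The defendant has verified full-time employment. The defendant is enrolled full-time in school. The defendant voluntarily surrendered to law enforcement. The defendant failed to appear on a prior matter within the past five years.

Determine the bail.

$72,724

Base amounts from the schedule: credit-card fraud $24,650; conspiracy $39,500; commercial burglary $64,500; hit and run $33,000.
Stacking rule: highest base plus 50% of each additional charge. Highest is commercial burglary at $64,500. Additional: $24,650 × 50% = $12,325; $39,500 × 50% = $19,750; $33,000 × 50% = $16,500. Combined base = $64,500 + $48,575 = $113,075.
Voluntary surrender to law enforcement (−35%): $113,075 × 0.65 = $73,498.75.
Defendant is enrolled full-time in school (−15%): $73,498.75 × 0.85 = $62,473.94.
Prior failure to appear within five years (+$19,250 flat): $62,473.94 + $19,250 = $81,723.94.
Verified full-time employment (−$9,000 flat): $81,723.94 − $9,000 = $72,723.94.
$72,723.94 is within the $475,000 maximum.
Rounded to the nearest dollar: $72,724.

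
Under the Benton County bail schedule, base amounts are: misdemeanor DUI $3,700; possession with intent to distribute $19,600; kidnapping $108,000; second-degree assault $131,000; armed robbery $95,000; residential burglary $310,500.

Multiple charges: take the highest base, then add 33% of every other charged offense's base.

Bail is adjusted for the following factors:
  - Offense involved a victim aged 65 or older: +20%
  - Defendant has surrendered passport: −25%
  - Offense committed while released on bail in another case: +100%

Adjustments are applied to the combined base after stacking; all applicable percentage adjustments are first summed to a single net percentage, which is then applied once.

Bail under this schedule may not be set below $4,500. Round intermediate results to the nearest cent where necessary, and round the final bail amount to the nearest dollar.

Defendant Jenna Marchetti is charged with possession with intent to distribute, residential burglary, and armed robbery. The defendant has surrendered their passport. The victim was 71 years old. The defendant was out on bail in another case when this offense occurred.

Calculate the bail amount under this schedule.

Base amounts from the schedule: possession with intent to distribute $19,600; residential burglary $310,500; armed robbery $95,000.
Stacking rule: highest base plus 33% of each additional charge. Highest is residential burglary at $310,500. Additional: $19,600 × 33% = $6,468; $95,000 × 33% = $31,350. Combined base = $310,500 + $37,818 = $348,318.
Net percentage adjustment: +20% −25% +100% = +95%. $348,318 × 1.95 = $679,220.10.
$679,220.10 is at or above the $4,500 minimum.
Rounded to the nearest dollar: $679,220.

$679,220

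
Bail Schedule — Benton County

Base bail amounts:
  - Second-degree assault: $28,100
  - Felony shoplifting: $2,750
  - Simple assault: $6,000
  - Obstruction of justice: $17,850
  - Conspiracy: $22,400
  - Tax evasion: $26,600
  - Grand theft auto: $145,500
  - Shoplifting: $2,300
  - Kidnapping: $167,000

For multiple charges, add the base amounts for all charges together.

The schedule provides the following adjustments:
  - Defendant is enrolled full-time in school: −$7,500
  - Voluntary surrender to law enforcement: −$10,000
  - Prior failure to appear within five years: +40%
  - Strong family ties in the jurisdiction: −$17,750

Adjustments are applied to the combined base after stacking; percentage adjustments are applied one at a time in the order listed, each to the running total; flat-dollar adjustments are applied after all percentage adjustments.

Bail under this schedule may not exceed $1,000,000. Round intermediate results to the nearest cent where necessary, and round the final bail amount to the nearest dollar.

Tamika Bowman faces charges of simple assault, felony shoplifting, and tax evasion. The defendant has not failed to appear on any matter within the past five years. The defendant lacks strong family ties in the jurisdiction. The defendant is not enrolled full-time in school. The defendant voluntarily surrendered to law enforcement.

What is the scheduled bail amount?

$25,350

Base amounts from the schedule: simple assault $6,000; felony shoplifting $2,750; tax evasion $26,600.
Stacking rule: sum of all bases. $6,000 + $2,750 + $26,600 = $35,350.
Voluntary surrender to law enforcement (−$10,000 flat): $35,350 − $10,000 = $25,350.
$25,350 is within the $1,000,000 maximum.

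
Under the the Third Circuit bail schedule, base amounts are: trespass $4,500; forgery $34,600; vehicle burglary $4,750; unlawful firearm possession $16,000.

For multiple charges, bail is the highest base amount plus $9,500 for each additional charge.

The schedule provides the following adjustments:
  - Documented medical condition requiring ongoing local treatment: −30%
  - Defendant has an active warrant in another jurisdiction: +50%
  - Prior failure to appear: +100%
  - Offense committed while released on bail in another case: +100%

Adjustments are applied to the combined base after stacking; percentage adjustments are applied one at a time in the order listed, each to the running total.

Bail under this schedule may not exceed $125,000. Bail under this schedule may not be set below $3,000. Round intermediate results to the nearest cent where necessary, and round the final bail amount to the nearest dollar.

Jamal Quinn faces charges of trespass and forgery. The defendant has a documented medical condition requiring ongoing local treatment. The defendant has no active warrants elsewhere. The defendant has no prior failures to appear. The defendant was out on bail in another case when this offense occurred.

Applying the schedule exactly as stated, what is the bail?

$61,740

Base amounts from the schedule: trespass $4,500; forgery $34,600.
Stacking rule: highest base plus $9,500 per additional charge. Highest is forgery at $34,600; 1 additional charge → +$9,500. Combined base = $44,100.
Documented medical condition requiring ongoing local treatment (−30%): $44,100 × 0.7 = $30,870.
Offense committed while released on bail in another case (+100%): $30,870 × 2 = $61,740.
$61,740 is within the $125,000 maximum.
$61,740 is at or above the $3,000 minimum.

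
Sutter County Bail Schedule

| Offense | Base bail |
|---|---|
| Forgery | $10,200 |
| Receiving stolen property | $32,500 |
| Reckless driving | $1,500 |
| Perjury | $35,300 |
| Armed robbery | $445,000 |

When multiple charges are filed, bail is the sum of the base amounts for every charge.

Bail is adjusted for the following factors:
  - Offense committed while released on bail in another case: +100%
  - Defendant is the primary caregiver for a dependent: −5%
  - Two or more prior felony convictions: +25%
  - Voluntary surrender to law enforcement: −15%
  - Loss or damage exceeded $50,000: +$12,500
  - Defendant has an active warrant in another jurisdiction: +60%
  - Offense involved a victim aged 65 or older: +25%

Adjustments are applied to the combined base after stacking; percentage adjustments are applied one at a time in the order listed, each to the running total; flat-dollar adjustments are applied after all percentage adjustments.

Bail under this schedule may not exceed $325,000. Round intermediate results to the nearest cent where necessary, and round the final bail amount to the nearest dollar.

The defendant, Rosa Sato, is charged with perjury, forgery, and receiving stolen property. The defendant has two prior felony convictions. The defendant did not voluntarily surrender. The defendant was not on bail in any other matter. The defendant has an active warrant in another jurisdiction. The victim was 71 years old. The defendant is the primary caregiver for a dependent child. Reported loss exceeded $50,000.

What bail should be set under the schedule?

$197,750

Base amounts from the schedule: perjury $35,300; forgery $10,200; receiving stolen property $32,500.
Stacking rule: sum of all bases. $35,300 + $10,200 + $32,500 = $78,000.
Defendant is the primary caregiver for a dependent (−5%): $78,000 × 0.95 = $74,100.
Two or more prior felony convictions (+25%): $74,100 × 1.25 = $92,625.
Defendant has an active warrant in another jurisdiction (+60%): $92,625 × 1.6 = $148,200.
Offense involved a victim aged 65 or older (+25%): $148,200 × 1.25 = $185,250.
Loss or damage exceeded $50,000 (+$12,500 flat): $185,250 + $12,500 = $197,750.
$197,750 is within the $325,000 maximum.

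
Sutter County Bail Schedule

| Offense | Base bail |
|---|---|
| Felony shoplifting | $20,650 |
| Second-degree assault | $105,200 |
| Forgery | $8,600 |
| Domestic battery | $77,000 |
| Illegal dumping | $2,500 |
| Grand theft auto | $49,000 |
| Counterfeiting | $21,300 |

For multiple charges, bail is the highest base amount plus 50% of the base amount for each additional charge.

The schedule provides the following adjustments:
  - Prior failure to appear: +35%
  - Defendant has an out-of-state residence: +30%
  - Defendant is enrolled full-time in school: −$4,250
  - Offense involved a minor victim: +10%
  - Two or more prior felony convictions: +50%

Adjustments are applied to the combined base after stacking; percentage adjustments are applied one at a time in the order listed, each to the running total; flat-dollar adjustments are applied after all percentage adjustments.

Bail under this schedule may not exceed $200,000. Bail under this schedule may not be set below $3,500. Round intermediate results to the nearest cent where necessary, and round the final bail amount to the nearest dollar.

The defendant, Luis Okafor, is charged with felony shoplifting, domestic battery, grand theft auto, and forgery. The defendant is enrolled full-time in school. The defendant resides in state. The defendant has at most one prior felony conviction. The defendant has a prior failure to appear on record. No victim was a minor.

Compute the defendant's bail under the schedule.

$152,519

Base amounts from the schedule: felony shoplifting $20,650; domestic battery $77,000; grand theft auto $49,000; forgery $8,600.
Stacking rule: highest base plus 50% of each additional charge. Highest is domestic battery at $77,000. Additional: $20,650 × 50% = $10,325; $49,000 × 50% = $24,500; $8,600 × 50% = $4,300. Combined base = $77,000 + $39,125 = $116,125.
Prior failure to appear (+35%): $116,125 × 1.35 = $156,768.75.
Defendant is enrolled full-time in school (−$4,250 flat): $156,768.75 − $4,250 = $152,518.75.
$152,518.75 is within the $200,000 maximum.
$152,518.75 is at or above the $3,500 minimum.
Rounded to the nearest dollar: $152,519.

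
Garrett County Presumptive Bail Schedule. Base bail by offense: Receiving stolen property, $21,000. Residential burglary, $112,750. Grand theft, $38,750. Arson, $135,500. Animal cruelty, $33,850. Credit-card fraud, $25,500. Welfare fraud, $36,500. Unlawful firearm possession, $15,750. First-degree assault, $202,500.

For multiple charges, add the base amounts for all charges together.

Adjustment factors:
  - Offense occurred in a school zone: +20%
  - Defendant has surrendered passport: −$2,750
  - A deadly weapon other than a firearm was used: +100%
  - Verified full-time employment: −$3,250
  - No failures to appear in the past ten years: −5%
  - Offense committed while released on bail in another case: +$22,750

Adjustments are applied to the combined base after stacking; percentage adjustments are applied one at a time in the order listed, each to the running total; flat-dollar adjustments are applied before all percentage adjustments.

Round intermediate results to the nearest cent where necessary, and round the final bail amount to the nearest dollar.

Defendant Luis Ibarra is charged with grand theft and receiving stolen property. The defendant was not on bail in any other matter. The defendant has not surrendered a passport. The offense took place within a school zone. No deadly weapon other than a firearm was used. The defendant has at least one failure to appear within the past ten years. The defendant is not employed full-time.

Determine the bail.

Base amounts from the schedule: grand theft $38,750; receiving stolen property $21,000.
Stacking rule: sum of all bases. $38,750 + $21,000 = $59,750.
Offense occurred in a school zone (+20%): $59,750 × 1.2 = $71,700.

$71,700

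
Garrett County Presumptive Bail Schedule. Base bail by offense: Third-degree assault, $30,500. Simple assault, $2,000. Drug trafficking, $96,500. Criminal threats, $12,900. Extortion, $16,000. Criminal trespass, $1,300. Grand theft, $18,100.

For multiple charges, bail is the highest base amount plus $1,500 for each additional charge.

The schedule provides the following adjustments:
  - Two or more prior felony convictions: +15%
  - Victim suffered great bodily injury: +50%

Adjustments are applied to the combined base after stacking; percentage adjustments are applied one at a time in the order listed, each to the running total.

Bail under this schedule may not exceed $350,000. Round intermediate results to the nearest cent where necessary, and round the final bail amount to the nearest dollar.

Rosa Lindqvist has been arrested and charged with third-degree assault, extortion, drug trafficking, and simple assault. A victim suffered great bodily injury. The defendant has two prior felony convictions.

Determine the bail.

$174,225

Base amounts from the schedule: third-degree assault $30,500; extortion $16,000; drug trafficking $96,500; simple assault $2,000.
Stacking rule: highest base plus $1,500 per additional charge. Highest is drug trafficking at $96,500; 3 additional charges → +$4,500. Combined base = $101,000.
Two or more prior felony convictions (+15%): $101,000 × 1.15 = $116,150.
Victim suffered great bodily injury (+50%): $116,150 × 1.5 = $174,225.
$174,225 is within the $350,000 maximum.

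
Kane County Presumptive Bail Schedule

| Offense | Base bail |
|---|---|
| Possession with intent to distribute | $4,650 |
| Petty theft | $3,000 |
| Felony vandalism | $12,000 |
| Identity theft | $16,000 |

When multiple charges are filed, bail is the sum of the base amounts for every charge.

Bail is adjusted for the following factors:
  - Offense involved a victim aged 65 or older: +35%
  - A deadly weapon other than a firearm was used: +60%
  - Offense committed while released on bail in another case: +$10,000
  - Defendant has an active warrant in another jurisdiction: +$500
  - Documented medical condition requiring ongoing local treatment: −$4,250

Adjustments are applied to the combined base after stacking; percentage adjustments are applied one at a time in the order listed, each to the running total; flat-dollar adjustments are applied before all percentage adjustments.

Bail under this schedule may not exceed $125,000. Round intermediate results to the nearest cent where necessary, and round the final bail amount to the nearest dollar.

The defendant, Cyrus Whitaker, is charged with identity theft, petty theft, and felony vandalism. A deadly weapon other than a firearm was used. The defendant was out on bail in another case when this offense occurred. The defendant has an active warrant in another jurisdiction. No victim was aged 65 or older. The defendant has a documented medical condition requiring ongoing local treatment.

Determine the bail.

$59,600

Base amounts from the schedule: identity theft $16,000; petty theft $3,000; felony vandalism $12,000.
Stacking rule: sum of all bases. $16,000 + $3,000 + $12,000 = $31,000.
Offense committed while released on bail in another case (+$10,000 flat): $31,000 + $10,000 = $41,000.
Defendant has an active warrant in another jurisdiction (+$500 flat): $41,000 + $500 = $41,500.
Documented medical condition requiring ongoing local treatment (−$4,250 flat): $41,500 − $4,250 = $37,250.
A deadly weapon other than a firearm was used (+60%): $37,250 × 1.6 = $59,600.
$59,600 is within the $125,000 maximum.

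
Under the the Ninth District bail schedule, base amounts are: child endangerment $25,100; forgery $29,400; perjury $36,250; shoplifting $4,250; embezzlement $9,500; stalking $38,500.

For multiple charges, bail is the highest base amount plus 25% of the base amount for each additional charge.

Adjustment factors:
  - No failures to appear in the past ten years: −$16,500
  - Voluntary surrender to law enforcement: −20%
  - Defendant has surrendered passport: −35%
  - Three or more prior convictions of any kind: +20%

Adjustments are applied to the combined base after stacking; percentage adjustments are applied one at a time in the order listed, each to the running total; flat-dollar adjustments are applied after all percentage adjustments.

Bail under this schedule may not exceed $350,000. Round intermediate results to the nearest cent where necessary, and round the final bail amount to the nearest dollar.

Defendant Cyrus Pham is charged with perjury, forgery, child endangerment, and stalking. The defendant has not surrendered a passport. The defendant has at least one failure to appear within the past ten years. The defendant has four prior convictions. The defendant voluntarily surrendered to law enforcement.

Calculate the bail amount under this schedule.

Base amounts from the schedule: perjury $36,250; forgery $29,400; child endangerment $25,100; stalking $38,500.
Stacking rule: highest base plus 25% of each additional charge. Highest is stalking at $38,500. Additional: $36,250 × 25% = $9,062.50; $29,400 × 25% = $7,350; $25,100 × 25% = $6,275. Combined base = $38,500 + $22,687.50 = $61,187.50.
Voluntary surrender to law enforcement (−20%): $61,187.50 × 0.8 = $48,950.
Three or more prior convictions of any kind (+20%): $48,950 × 1.2 = $58,740.
$58,740 is within the $350,000 maximum.

$58,740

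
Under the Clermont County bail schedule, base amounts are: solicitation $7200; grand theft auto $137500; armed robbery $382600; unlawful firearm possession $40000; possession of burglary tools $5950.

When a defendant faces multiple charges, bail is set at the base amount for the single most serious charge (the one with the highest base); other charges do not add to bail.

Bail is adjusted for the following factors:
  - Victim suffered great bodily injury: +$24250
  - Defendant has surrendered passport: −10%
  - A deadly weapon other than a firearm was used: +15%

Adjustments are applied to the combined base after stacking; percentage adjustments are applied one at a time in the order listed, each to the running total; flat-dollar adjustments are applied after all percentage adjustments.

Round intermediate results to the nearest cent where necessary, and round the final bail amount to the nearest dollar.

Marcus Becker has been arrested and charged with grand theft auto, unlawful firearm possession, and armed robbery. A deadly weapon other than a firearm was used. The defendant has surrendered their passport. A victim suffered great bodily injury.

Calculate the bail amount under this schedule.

$420241

Base amounts from the schedule: grand theft auto $137500; unlawful firearm possession $40000; armed robbery $382600.
Stacking rule: use the highest base only. Highest is armed robbery at $382600. Combined base = $382600.
Defendant has surrendered passport (−10%): $382600 × 0.9 = $344340.
A deadly weapon other than a firearm was used (+15%): $344340 × 1.15 = $395991.
Victim suffered great bodily injury (+$24250 flat): $395991 + $24250 = $420241.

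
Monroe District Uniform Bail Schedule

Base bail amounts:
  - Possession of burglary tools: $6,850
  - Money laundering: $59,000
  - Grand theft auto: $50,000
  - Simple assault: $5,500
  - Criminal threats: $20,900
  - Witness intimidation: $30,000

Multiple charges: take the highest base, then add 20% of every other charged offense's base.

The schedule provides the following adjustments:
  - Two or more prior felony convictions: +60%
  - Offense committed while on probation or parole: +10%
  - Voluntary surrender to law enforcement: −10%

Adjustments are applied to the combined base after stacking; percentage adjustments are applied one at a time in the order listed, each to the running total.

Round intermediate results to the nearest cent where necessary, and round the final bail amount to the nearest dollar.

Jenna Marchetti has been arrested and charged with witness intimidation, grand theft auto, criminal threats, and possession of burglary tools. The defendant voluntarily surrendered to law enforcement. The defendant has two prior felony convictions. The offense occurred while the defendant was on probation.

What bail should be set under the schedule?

$97,495

Base amounts from the schedule: witness intimidation $30,000; grand theft auto $50,000; criminal threats $20,900; possession of burglary tools $6,850.
Stacking rule: highest base plus 20% of each additional charge. Highest is grand theft auto at $50,000. Additional: $30,000 × 20% = $6,000; $20,900 × 20% = $4,180; $6,850 × 20% = $1,370. Combined base = $50,000 + $11,550 = $61,550.
Two or more prior felony convictions (+60%): $61,550 × 1.6 = $98,480.
Offense committed while on probation or parole (+10%): $98,480 × 1.1 = $108,328.
Voluntary surrender to law enforcement (−10%): $108,328 × 0.9 = $97,495.20.
Rounded to the nearest dollar: $97,495.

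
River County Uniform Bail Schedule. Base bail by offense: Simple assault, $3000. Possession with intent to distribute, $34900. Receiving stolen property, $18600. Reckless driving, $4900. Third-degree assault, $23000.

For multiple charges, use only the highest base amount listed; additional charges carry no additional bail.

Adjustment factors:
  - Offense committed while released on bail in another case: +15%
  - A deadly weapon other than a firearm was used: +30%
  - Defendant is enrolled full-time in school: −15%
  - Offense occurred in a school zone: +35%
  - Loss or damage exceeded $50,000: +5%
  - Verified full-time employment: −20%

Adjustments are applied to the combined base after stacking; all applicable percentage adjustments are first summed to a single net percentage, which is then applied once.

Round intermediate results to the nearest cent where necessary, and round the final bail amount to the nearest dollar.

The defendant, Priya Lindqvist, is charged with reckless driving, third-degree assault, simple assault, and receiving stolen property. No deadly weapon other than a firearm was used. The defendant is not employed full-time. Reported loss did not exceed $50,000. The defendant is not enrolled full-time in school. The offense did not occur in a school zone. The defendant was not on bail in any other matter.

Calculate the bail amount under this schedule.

Base amounts from the schedule: reckless driving $4900; third-degree assault $23000; simple assault $3000; receiving stolen property $18600.
Stacking rule: use the highest base only. Highest is third-degree assault at $23000. Combined base = $23000.
No adjustment factors apply to this defendant.

$23000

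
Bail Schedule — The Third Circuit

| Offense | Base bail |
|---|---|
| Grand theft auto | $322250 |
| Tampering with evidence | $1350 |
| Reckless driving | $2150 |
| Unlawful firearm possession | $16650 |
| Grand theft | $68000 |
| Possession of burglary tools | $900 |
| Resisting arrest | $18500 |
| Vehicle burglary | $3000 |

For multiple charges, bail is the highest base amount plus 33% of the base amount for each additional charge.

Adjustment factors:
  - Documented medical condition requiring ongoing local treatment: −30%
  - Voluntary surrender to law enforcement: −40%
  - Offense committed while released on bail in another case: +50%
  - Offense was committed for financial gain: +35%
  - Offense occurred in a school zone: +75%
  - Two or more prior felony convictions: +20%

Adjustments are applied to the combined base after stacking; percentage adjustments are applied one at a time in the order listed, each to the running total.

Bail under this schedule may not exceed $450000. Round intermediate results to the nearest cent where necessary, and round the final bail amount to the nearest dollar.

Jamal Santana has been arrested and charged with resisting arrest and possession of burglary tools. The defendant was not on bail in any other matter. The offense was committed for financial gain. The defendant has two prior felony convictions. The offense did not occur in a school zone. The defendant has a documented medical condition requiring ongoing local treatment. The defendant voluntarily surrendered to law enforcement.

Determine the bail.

Base amounts from the schedule: resisting arrest $18500; possession of burglary tools $900.
Stacking rule: highest base plus 33% of each additional charge. Highest is resisting arrest at $18500. Additional: $900 × 33% = $297. Combined base = $18500 + $297 = $18797.
Documented medical condition requiring ongoing local treatment (−30%): $18797 × 0.7 = $13157.90.
Voluntary surrender to law enforcement (−40%): $13157.90 × 0.6 = $7894.74.
Offense was committed for financial gain (+35%): $7894.74 × 1.35 = $10657.90.
Two or more prior felony convictions (+20%): $10657.90 × 1.2 = $12789.48.
$12789.48 is within the $450000 maximum.
Rounded to the nearest dollar: $12789.

$12789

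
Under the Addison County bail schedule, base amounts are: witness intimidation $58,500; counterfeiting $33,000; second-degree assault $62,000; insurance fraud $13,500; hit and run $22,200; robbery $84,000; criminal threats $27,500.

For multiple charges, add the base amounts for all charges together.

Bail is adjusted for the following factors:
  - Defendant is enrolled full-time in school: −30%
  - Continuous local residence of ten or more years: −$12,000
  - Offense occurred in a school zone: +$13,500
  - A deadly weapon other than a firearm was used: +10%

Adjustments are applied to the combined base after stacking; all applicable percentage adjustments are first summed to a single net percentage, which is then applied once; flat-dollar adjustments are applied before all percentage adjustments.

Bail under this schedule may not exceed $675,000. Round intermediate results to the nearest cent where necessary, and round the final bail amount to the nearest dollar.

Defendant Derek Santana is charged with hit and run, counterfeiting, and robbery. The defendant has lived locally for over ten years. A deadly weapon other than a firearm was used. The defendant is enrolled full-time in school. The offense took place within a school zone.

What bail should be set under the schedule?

$112,560

Base amounts from the schedule: hit and run $22,200; counterfeiting $33,000; robbery $84,000.
Stacking rule: sum of all bases. $22,200 + $33,000 + $84,000 = $139,200.
Continuous local residence of ten or more years (−$12,000 flat): $139,200 − $12,000 = $127,200.
Offense occurred in a school zone (+$13,500 flat): $127,200 + $13,500 = $140,700.
Net percentage adjustment: −30% +10% = −20%. $140,700 × 0.8 = $112,560.
$112,560 is within the $675,000 maximum.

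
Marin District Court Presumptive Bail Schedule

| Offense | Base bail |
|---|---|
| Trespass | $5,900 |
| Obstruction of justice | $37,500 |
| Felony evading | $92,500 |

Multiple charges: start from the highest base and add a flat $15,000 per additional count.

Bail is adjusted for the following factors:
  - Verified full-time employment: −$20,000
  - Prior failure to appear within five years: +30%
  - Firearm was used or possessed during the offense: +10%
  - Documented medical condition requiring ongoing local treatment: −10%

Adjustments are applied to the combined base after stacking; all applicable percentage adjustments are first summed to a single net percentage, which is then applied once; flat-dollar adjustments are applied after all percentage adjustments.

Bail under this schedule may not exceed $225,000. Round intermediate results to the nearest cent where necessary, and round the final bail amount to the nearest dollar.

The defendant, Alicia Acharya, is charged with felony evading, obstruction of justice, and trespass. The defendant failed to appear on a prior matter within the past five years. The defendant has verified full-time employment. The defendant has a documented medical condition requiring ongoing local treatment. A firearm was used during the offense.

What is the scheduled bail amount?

$139,250

Base amounts from the schedule: felony evading $92,500; obstruction of justice $37,500; trespass $5,900.
Stacking rule: highest base plus $15,000 per additional charge. Highest is felony evading at $92,500; 2 additional charges → +$30,000. Combined base = $122,500.
Net percentage adjustment: +30% +10% −10% = +30%. $122,500 × 1.3 = $159,250.
Verified full-time employment (−$20,000 flat): $159,250 − $20,000 = $139,250.
$139,250 is within the $225,000 maximum.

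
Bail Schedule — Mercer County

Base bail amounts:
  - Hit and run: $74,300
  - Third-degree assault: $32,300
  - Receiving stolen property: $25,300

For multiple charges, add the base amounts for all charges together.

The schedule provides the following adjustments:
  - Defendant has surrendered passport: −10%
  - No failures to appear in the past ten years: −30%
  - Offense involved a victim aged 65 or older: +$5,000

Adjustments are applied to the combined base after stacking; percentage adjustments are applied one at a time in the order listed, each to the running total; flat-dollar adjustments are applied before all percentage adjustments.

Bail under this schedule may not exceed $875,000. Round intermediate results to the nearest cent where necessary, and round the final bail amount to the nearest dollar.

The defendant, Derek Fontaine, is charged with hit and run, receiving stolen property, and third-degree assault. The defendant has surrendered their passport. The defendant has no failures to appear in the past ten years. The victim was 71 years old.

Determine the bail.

$86,247

Base amounts from the schedule: hit and run $74,300; receiving stolen property $25,300; third-degree assault $32,300.
Stacking rule: sum of all bases. $74,300 + $25,300 + $32,300 = $131,900.
Offense involved a victim aged 65 or older (+$5,000 flat): $131,900 + $5,000 = $136,900.
Defendant has surrendered passport (−10%): $136,900 × 0.9 = $123,210.
No failures to appear in the past ten years (−30%): $123,210 × 0.7 = $86,247.
$86,247 is within the $875,000 maximum.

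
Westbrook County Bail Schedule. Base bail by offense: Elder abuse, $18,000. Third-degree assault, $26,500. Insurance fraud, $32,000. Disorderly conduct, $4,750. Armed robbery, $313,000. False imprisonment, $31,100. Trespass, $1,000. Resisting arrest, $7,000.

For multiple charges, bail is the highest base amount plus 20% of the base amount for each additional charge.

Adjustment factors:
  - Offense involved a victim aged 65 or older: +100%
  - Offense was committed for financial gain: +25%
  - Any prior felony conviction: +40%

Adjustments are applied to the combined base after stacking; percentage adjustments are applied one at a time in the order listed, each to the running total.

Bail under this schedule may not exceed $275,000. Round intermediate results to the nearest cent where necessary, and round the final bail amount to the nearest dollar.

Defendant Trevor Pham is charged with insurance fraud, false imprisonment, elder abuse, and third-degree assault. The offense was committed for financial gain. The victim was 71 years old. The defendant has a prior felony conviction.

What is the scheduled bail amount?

$164,920

Base amounts from the schedule: insurance fraud $32,000; false imprisonment $31,100; elder abuse $18,000; third-degree assault $26,500.
Stacking rule: highest base plus 20% of each additional charge. Highest is insurance fraud at $32,000. Additional: $31,100 × 20% = $6,220; $18,000 × 20% = $3,600; $26,500 × 20% = $5,300. Combined base = $32,000 + $15,120 = $47,120.
Offense involved a victim aged 65 or older (+100%): $47,120 × 2 = $94,240.
Offense was committed for financial gain (+25%): $94,240 × 1.25 = $117,800.
Any prior felony conviction (+40%): $117,800 × 1.4 = $164,920.
$164,920 is within the $275,000 maximum.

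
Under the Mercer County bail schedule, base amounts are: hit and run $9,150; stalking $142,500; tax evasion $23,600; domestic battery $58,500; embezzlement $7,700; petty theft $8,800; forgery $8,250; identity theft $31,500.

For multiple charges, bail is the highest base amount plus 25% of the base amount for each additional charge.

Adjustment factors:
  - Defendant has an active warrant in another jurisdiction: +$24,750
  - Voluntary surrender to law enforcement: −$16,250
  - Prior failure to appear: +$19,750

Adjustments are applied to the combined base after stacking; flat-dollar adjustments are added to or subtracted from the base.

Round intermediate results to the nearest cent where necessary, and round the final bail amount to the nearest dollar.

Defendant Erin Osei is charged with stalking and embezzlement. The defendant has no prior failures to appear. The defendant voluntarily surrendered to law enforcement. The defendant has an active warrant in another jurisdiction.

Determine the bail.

$152,925

Base amounts from the schedule: stalking $142,500; embezzlement $7,700.
Stacking rule: highest base plus 25% of each additional charge. Highest is stalking at $142,500. Additional: $7,700 × 25% = $1,925. Combined base = $142,500 + $1,925 = $144,425.
Defendant has an active warrant in another jurisdiction (+$24,750 flat): $144,425 + $24,750 = $169,175.
Voluntary surrender to law enforcement (−$16,250 flat): $169,175 − $16,250 = $152,925.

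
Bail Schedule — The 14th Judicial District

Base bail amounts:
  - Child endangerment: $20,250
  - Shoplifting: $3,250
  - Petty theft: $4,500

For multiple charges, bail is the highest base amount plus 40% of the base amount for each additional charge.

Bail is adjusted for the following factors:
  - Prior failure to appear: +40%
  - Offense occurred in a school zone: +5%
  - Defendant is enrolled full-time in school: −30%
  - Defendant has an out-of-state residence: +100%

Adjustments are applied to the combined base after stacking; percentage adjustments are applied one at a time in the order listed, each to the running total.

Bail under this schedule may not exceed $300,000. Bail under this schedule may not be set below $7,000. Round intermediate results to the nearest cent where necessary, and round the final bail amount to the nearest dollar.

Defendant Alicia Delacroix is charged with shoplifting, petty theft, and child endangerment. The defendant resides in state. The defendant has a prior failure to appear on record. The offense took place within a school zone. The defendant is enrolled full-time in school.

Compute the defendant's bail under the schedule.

Base amounts from the schedule: shoplifting $3,250; petty theft $4,500; child endangerment $20,250.
Stacking rule: highest base plus 40% of each additional charge. Highest is child endangerment at $20,250. Additional: $3,250 × 40% = $1,300; $4,500 × 40% = $1,800. Combined base = $20,250 + $3,100 = $23,350.
Prior failure to appear (+40%): $23,350 × 1.4 = $32,690.
Offense occurred in a school zone (+5%): $32,690 × 1.05 = $34,324.50.
Defendant is enrolled full-time in school (−30%): $34,324.50 × 0.7 = $24,027.15.
$24,027.15 is within the $300,000 maximum.
$24,027.15 is at or above the $7,000 minimum.
Rounded to the nearest dollar: $24,027.

$24,027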